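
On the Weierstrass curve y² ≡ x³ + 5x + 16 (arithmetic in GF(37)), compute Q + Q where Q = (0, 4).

(16, 23)

tangent at (0, 4): λ = (3·0² + 5)/(2·4) ≡ 5/8. 8⁻¹ ≡ 14 (mod 37) since 8·14 = 112 ≡ 1, so λ ≡ 5·14 ≡ 33.
  x = λ² - 0 - 0 = 1089 - 0 ≡ 16; y = λ·(0 - 16) - 4 ≡ 23. → (16, 23)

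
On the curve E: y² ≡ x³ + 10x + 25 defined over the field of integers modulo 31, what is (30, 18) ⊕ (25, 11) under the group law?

(4, 6)

(30, 18) + (25, 11). λ = (11 - 18)/(25 - 30) ≡ 24/26 mod 31. 26⁻¹ ≡ 6 (mod 31) since 26·6 = 156 ≡ 1, so λ ≡ 20.
  x = λ² - 30 - 25 = 400 - 55 ≡ 4; y = λ·(30 - 4) - 18 ≡ 6. → (4, 6)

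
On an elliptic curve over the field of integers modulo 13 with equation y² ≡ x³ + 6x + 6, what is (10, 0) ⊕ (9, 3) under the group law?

(3, 5)

(10, 0) + (9, 3). λ = (3 - 0)/(9 - 10) ≡ 3/12 mod 13. 12⁻¹ ≡ 12 (mod 13) since 12·12 = 144 ≡ 1, so λ ≡ 10.
  x = λ² - 10 - 9 = 100 - 19 ≡ 3; y = λ·(10 - 3) - 0 ≡ 5. → (3, 5)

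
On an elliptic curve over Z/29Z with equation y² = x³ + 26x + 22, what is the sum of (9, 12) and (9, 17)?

The two points share x = 9 and their y-coordinates satisfy 12 + 17 ≡ 0 (mod 29), so they are inverses. Their sum is 𝒪.

O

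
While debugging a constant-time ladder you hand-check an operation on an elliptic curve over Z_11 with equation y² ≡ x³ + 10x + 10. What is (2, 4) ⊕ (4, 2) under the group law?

(2, 4) + (4, 2). λ = (2 - 4)/(4 - 2) ≡ 9/2 mod 11. 2⁻¹ ≡ 6 (mod 11), so λ ≡ 10.
  x = λ² - 2 - 4 = 100 - 6 ≡ 6; y = λ·(2 - 6) - 4 ≡ 0. → (6, 0)

(6, 0)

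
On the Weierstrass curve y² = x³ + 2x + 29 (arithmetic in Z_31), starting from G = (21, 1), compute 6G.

Double-and-add on 6 = (110)₂. Start with G = (21, 1) for the leading 1-bit.
double: tangent at (21, 1): λ = (3·21² + 2)/(2·1) ≡ 23/2. 2⁻¹ ≡ 16 (mod 31), so λ ≡ 23·16 ≡ 27.
  x = λ² - 21 - 21 = 729 - 42 ≡ 5; y = λ·(21 - 5) - 1 ≡ 28. → (5, 28)
add G: (5, 28) + (21, 1). λ = (1 - 28)/(21 - 5) ≡ 4/16 mod 31. 16⁻¹ ≡ 2 (mod 31), so λ ≡ 8.
  x = λ² - 5 - 21 = 64 - 26 ≡ 7; y = λ·(5 - 7) - 28 ≡ 18. → (7, 18)
double: tangent at (7, 18): λ = (3·7² + 2)/(2·18) ≡ 25/5. 5⁻¹ ≡ 25 (mod 31), so λ ≡ 25·25 ≡ 5.
  x = λ² - 7 - 7 = 25 - 14 ≡ 11; y = λ·(7 - 11) - 18 ≡ 24. → (11, 24)

(11, 24)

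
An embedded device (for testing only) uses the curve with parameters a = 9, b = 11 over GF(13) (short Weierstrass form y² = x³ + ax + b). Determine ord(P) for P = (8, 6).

12

2P: tangent at (8, 6): λ = (3·8² + 9)/(2·6) ≡ 6/12. 12⁻¹ ≡ 12 (mod 13), so λ ≡ 6·12 ≡ 7.
  x = λ² - 8 - 8 = 49 - 16 ≡ 7; y = λ·(8 - 7) - 6 ≡ 1. → (7, 1)
3P: (7, 1) + (8, 6). λ = (6 - 1)/(8 - 7) ≡ 5/1 mod 13. 1⁻¹ ≡ 1 (mod 13), so λ ≡ 5.
  x = λ² - 7 - 8 = 25 - 15 ≡ 10; y = λ·(7 - 10) - 1 ≡ 10. → (10, 10)
4P: (10, 10) + (8, 6). λ = (6 - 10)/(8 - 10) ≡ 9/11 mod 13. 11⁻¹ ≡ 6 (mod 13), so λ ≡ 2.
  x = λ² - 10 - 8 = 4 - 18 ≡ 12; y = λ·(10 - 12) - 10 ≡ 12. → (12, 12)
5P: (12, 12) + (8, 6). λ = (6 - 12)/(8 - 12) ≡ 7/9 mod 13. 9⁻¹ ≡ 3 (mod 13), so λ ≡ 8.
  x = λ² - 12 - 8 = 64 - 20 ≡ 5; y = λ·(12 - 5) - 12 ≡ 5. → (5, 5)
6P: (5, 5) + (8, 6). λ = (6 - 5)/(8 - 5) ≡ 1/3 mod 13. 3⁻¹ ≡ 9 (mod 13), so λ ≡ 9.
  x = λ² - 5 - 8 = 81 - 13 ≡ 3; y = λ·(5 - 3) - 5 ≡ 0. → (3, 0)
7P: (3, 0) + (8, 6). λ = (6 - 0)/(8 - 3) ≡ 6/5 mod 13. 5⁻¹ ≡ 8 (mod 13), so λ ≡ 9.
  x = λ² - 3 - 8 = 81 - 11 ≡ 5; y = λ·(3 - 5) - 0 ≡ 8. → (5, 8)
8P: (5, 8) + (8, 6). λ = (6 - 8)/(8 - 5) ≡ 11/3 mod 13. 3⁻¹ ≡ 9 (mod 13) since 3·9 = 27 ≡ 1, so λ ≡ 8.
  x = λ² - 5 - 8 = 64 - 13 ≡ 12; y = λ·(5 - 12) - 8 ≡ 1. → (12, 1)
9P: (12, 1) + (8, 6). λ = (6 - 1)/(8 - 12) ≡ 5/9 mod 13. 9⁻¹ ≡ 3 (mod 13) since 9·3 = 27 ≡ 1, so λ ≡ 2.
  x = λ² - 12 - 8 = 4 - 20 ≡ 10; y = λ·(12 - 10) - 1 ≡ 3. → (10, 3)
10P: (10, 3) + (8, 6). λ = (6 - 3)/(8 - 10) ≡ 3/11 mod 13. 11⁻¹ ≡ 6 (mod 13) since 11·6 = 66 ≡ 1, so λ ≡ 5.
  x = λ² - 10 - 8 = 25 - 18 ≡ 7; y = λ·(10 - 7) - 3 ≡ 12. → (7, 12)
11P: (7, 12) + (8, 6). λ = (6 - 12)/(8 - 7) ≡ 7/1 mod 13. 1⁻¹ ≡ 1 (mod 13), so λ ≡ 7.
  x = λ² - 7 - 8 = 49 - 15 ≡ 8; y = λ·(7 - 8) - 12 ≡ 7. → (8, 7)
12P: (8, 7) + (8, 6): same x and y₁ ≡ -y₂, so the sum is the point at infinity.
12P = the point at infinity, so the order is 12.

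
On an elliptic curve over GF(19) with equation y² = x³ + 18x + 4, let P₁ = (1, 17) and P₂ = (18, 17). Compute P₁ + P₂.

(0, 2)

(1, 17) + (18, 17). λ = (17 - 17)/(18 - 1) ≡ 0/17 mod 19. 17⁻¹ ≡ 9 (mod 19), so λ ≡ 0.
  x = λ² - 1 - 18 = 0 - 19 ≡ 0; y = λ·(1 - 0) - 17 ≡ 2. → (0, 2)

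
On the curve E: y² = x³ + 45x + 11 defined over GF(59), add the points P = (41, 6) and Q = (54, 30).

(41, 6) + (54, 30). λ = (30 - 6)/(54 - 41) ≡ 24/13 mod 59. 13⁻¹ ≡ 50 (mod 59), so λ ≡ 20.
  x = λ² - 41 - 54 = 400 - 95 ≡ 10; y = λ·(41 - 10) - 6 ≡ 24. → (10, 24)

(10, 24)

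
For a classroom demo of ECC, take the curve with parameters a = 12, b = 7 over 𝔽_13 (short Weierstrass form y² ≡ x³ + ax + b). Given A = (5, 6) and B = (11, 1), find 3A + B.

First 3A:
Repeated addition: build up to 3A.
2A: tangent at (5, 6): λ = (3·5² + 12)/(2·6) ≡ 9/12. 12⁻¹ ≡ 12 (mod 13), so λ ≡ 9·12 ≡ 4.
  x = λ² - 5 - 5 = 16 - 10 ≡ 6; y = λ·(5 - 6) - 6 ≡ 3. → (6, 3)
3A: (6, 3) + (5, 6). λ = (6 - 3)/(5 - 6) ≡ 3/12 mod 13. 12⁻¹ ≡ 12 (mod 13), so λ ≡ 10.
  x = λ² - 6 - 5 = 100 - 11 ≡ 11; y = λ·(6 - 11) - 3 ≡ 12. → (11, 12)
3A = (11, 12).
Finally 3A + B:
(11, 12) + (11, 1): same x and y₁ ≡ -y₂, so the sum is 𝒪.

O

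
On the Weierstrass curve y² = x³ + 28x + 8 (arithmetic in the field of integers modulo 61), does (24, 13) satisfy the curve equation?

yes

y² = 13² ≡ 47; x³ + 28x + 8 = 14504 ≡ 47 (mod 61). 47 = 47.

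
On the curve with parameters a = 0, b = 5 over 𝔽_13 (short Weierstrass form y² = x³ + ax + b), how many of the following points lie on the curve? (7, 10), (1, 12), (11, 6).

(7, 10): 10² ≡ 9, rhs ≡ 10 → off.
(1, 12): 12² ≡ 1, rhs ≡ 6 → off.
(11, 6): 6² ≡ 10, rhs ≡ 10 → on.

1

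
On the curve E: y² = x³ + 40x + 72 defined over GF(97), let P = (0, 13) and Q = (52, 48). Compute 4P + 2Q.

First 4P:
Double-and-add on 4 = (100)₂. Start with P = (0, 13) for the leading 1-bit.
double: tangent at (0, 13): λ = (3·0² + 40)/(2·13) ≡ 40/26. 26⁻¹ ≡ 56 (mod 97), so λ ≡ 40·56 ≡ 9.
  x = λ² - 0 - 0 = 81 - 0 ≡ 81; y = λ·(0 - 81) - 13 ≡ 34. → (81, 34)
double: tangent at (81, 34): λ = (3·81² + 40)/(2·34) ≡ 32/68. 68⁻¹ ≡ 10 (mod 97) since 68·10 = 680 ≡ 1, so λ ≡ 32·10 ≡ 29.
  x = λ² - 81 - 81 = 841 - 162 ≡ 0; y = λ·(81 - 0) - 34 ≡ 84. → (0, 84)
4P = (0, 84).
Next 2Q:
Repeated addition: build up to 2Q.
2Q: tangent at (52, 48): λ = (3·52² + 40)/(2·48) ≡ 4/96. 96⁻¹ ≡ 96 (mod 97), so λ ≡ 4·96 ≡ 93.
  x = λ² - 52 - 52 = 8649 - 104 ≡ 9; y = λ·(52 - 9) - 48 ≡ 71. → (9, 71)
2Q = (9, 71).
Finally 4P + 2Q:
(0, 84) + (9, 71). λ = (71 - 84)/(9 - 0) ≡ 84/9 mod 97. 9⁻¹ ≡ 54 (mod 97), so λ ≡ 74.
  x = λ² - 0 - 9 = 5476 - 9 ≡ 35; y = λ·(0 - 35) - 84 ≡ 42. → (35, 42)

(35, 42)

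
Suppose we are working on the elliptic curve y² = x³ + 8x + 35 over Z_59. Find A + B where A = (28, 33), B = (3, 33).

(28, 26)

(28, 33) + (3, 33). λ = (33 - 33)/(3 - 28) ≡ 0/34 mod 59. 34⁻¹ ≡ 33 (mod 59), so λ ≡ 0.
  x = λ² - 28 - 3 = 0 - 31 ≡ 28; y = λ·(28 - 28) - 33 ≡ 26. → (28, 26)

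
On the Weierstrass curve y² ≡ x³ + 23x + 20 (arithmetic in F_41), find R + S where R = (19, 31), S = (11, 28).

(31, 26)

(19, 31) + (11, 28). λ = (28 - 31)/(11 - 19) ≡ 38/33 mod 41. 33⁻¹ ≡ 5 (mod 41), so λ ≡ 26.
  x = λ² - 19 - 11 = 676 - 30 ≡ 31; y = λ·(19 - 31) - 31 ≡ 26. → (31, 26)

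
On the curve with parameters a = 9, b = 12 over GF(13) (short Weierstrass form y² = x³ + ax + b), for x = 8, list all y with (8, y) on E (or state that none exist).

none

x³ + 9x + 12 = 596 ≡ 11 (mod 13).
11 is a non-residue mod 13; no y exists.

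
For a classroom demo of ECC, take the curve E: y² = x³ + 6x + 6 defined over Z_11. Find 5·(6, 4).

Write P = (6, 4).
Double-and-add on 5 = (101)₂. Start with P = (6, 4) for the leading 1-bit.
double: tangent at (6, 4): λ = (3·6² + 6)/(2·4) ≡ 4/8. 8⁻¹ ≡ 7 (mod 11), so λ ≡ 4·7 ≡ 6.
  x = λ² - 6 - 6 = 36 - 12 ≡ 2; y = λ·(6 - 2) - 4 ≡ 9. → (2, 9)
double: tangent at (2, 9): λ = (3·2² + 6)/(2·9) ≡ 7/7. 7⁻¹ ≡ 8 (mod 11), so λ ≡ 7·8 ≡ 1.
  x = λ² - 2 - 2 = 1 - 4 ≡ 8; y = λ·(2 - 8) - 9 ≡ 7. → (8, 7)
add P: (8, 7) + (6, 4). λ = (4 - 7)/(6 - 8) ≡ 8/9 mod 11. 9⁻¹ ≡ 5 (mod 11), so λ ≡ 7.
  x = λ² - 8 - 6 = 49 - 14 ≡ 2; y = λ·(8 - 2) - 7 ≡ 2. → (2, 2)

(2, 2)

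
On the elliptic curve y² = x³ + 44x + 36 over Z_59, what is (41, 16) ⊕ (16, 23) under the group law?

(27, 32)

(41, 16) + (16, 23). λ = (23 - 16)/(16 - 41) ≡ 7/34 mod 59. 34⁻¹ ≡ 33 (mod 59), so λ ≡ 54.
  x = λ² - 41 - 16 = 2916 - 57 ≡ 27; y = λ·(41 - 27) - 16 ≡ 32. → (27, 32)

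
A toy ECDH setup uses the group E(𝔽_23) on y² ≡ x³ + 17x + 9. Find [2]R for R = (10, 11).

(5, 14)

tangent at (10, 11): λ = (3·10² + 17)/(2·11) ≡ 18/22. 22⁻¹ ≡ 22 (mod 23), so λ ≡ 18·22 ≡ 5.
  x = λ² - 10 - 10 = 25 - 20 ≡ 5; y = λ·(10 - 5) - 11 ≡ 14. → (5, 14)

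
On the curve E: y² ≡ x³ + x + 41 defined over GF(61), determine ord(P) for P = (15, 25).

7

2P: tangent at (15, 25): λ = (3·15² + 1)/(2·25) ≡ 5/50. 50⁻¹ ≡ 11 (mod 61) since 50·11 = 550 ≡ 1, so λ ≡ 5·11 ≡ 55.
  x = λ² - 15 - 15 = 3025 - 30 ≡ 6; y = λ·(15 - 6) - 25 ≡ 43. → (6, 43)
3P: (6, 43) + (15, 25). λ = (25 - 43)/(15 - 6) ≡ 43/9 mod 61. 9⁻¹ ≡ 34 (mod 61) since 9·34 = 306 ≡ 1, so λ ≡ 59.
  x = λ² - 6 - 15 = 3481 - 21 ≡ 44; y = λ·(6 - 44) - 43 ≡ 33. → (44, 33)
4P: (44, 33) + (15, 25). λ = (25 - 33)/(15 - 44) ≡ 53/32 mod 61. 32⁻¹ ≡ 21 (mod 61), so λ ≡ 15.
  x = λ² - 44 - 15 = 225 - 59 ≡ 44; y = λ·(44 - 44) - 33 ≡ 28. → (44, 28)
5P: (44, 28) + (15, 25). λ = (25 - 28)/(15 - 44) ≡ 58/32 mod 61. 32⁻¹ ≡ 21 (mod 61), so λ ≡ 59.
  x = λ² - 44 - 15 = 3481 - 59 ≡ 6; y = λ·(44 - 6) - 28 ≡ 18. → (6, 18)
6P: (6, 18) + (15, 25). λ = (25 - 18)/(15 - 6) ≡ 7/9 mod 61. 9⁻¹ ≡ 34 (mod 61) since 9·34 = 306 ≡ 1, so λ ≡ 55.
  x = λ² - 6 - 15 = 3025 - 21 ≡ 15; y = λ·(6 - 15) - 18 ≡ 36. → (15, 36)
7P: (15, 36) + (15, 25): same x and y₁ ≡ -y₂, so the sum is O.
7P = O, so the order is 7.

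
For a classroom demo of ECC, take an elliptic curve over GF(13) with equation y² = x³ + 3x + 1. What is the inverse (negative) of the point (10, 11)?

(10, 2)

-(10, 11) = (10, -11 mod 13) = (10, 2).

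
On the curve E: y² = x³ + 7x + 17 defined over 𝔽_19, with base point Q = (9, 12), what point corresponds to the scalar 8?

(9, 12)

Repeated addition: build up to 8Q.
2Q: tangent at (9, 12): λ = (3·9² + 7)/(2·12) ≡ 3/5. 5⁻¹ ≡ 4 (mod 19) since 5·4 = 20 ≡ 1, so λ ≡ 3·4 ≡ 12.
  x = λ² - 9 - 9 = 144 - 18 ≡ 12; y = λ·(9 - 12) - 12 ≡ 9. → (12, 9)
3Q: (12, 9) + (9, 12). λ = (12 - 9)/(9 - 12) ≡ 3/16 mod 19. 16⁻¹ ≡ 6 (mod 19), so λ ≡ 18.
  x = λ² - 12 - 9 = 324 - 21 ≡ 18; y = λ·(12 - 18) - 9 ≡ 16. → (18, 16)
4Q: (18, 16) + (9, 12). λ = (12 - 16)/(9 - 18) ≡ 15/10 mod 19. 10⁻¹ ≡ 2 (mod 19) since 10·2 = 20 ≡ 1, so λ ≡ 11.
  x = λ² - 18 - 9 = 121 - 27 ≡ 18; y = λ·(18 - 18) - 16 ≡ 3. → (18, 3)
5Q: (18, 3) + (9, 12). λ = (12 - 3)/(9 - 18) ≡ 9/10 mod 19. 10⁻¹ ≡ 2 (mod 19) since 10·2 = 20 ≡ 1, so λ ≡ 18.
  x = λ² - 18 - 9 = 324 - 27 ≡ 12; y = λ·(18 - 12) - 3 ≡ 10. → (12, 10)
6Q: (12, 10) + (9, 12). λ = (12 - 10)/(9 - 12) ≡ 2/16 mod 19. 16⁻¹ ≡ 6 (mod 19), so λ ≡ 12.
  x = λ² - 12 - 9 = 144 - 21 ≡ 9; y = λ·(12 - 9) - 10 ≡ 7. → (9, 7)
7Q: (9, 7) + (9, 12): same x and y₁ ≡ -y₂, so the sum is the point at infinity.
8Q: the point at infinity + (9, 12) = (9, 12) (identity).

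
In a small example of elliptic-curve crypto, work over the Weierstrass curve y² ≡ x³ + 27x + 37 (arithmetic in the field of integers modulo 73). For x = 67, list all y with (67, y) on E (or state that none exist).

30, 43

x³ + 27x + 37 = 302609 ≡ 24 (mod 73).
Square roots of 24 mod 73: 30 and 43 (since 30² = 900 ≡ 24).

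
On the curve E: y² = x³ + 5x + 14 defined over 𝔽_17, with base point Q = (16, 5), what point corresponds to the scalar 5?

Double-and-add on 5 = (101)₂. Start with Q = (16, 5) for the leading 1-bit.
double: tangent at (16, 5): λ = (3·16² + 5)/(2·5) ≡ 8/10. 10⁻¹ ≡ 12 (mod 17) since 10·12 = 120 ≡ 1, so λ ≡ 8·12 ≡ 11.
  x = λ² - 16 - 16 = 121 - 32 ≡ 4; y = λ·(16 - 4) - 5 ≡ 8. → (4, 8)
double: tangent at (4, 8): λ = (3·4² + 5)/(2·8) ≡ 2/16. 16⁻¹ ≡ 16 (mod 17), so λ ≡ 2·16 ≡ 15.
  x = λ² - 4 - 4 = 225 - 8 ≡ 13; y = λ·(4 - 13) - 8 ≡ 10. → (13, 10)
add Q: (13, 10) + (16, 5). λ = (5 - 10)/(16 - 13) ≡ 12/3 mod 17. 3⁻¹ ≡ 6 (mod 17), so λ ≡ 4.
  x = λ² - 13 - 16 = 16 - 29 ≡ 4; y = λ·(13 - 4) - 10 ≡ 9. → (4, 9)

(4, 9)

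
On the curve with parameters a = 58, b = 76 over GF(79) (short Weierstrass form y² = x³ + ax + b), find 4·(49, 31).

(3, 44)

Write G = (49, 31).
Repeated addition: build up to 4G.
2G: tangent at (49, 31): λ = (3·49² + 58)/(2·31) ≡ 72/62. 62⁻¹ ≡ 65 (mod 79) since 62·65 = 4030 ≡ 1, so λ ≡ 72·65 ≡ 19.
  x = λ² - 49 - 49 = 361 - 98 ≡ 26; y = λ·(49 - 26) - 31 ≡ 11. → (26, 11)
3G: (26, 11) + (49, 31). λ = (31 - 11)/(49 - 26) ≡ 20/23 mod 79. 23⁻¹ ≡ 55 (mod 79), so λ ≡ 73.
  x = λ² - 26 - 49 = 5329 - 75 ≡ 40; y = λ·(26 - 40) - 11 ≡ 73. → (40, 73)
4G: (40, 73) + (49, 31). λ = (31 - 73)/(49 - 40) ≡ 37/9 mod 79. 9⁻¹ ≡ 44 (mod 79), so λ ≡ 48.
  x = λ² - 40 - 49 = 2304 - 89 ≡ 3; y = λ·(40 - 3) - 73 ≡ 44. → (3, 44)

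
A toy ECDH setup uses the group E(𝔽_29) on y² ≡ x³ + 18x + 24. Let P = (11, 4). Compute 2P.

tangent at (11, 4): λ = (3·11² + 18)/(2·4) ≡ 4/8. 8⁻¹ ≡ 11 (mod 29), so λ ≡ 4·11 ≡ 15.
  x = λ² - 11 - 11 = 225 - 22 ≡ 0; y = λ·(11 - 0) - 4 ≡ 16. → (0, 16)

(0, 16)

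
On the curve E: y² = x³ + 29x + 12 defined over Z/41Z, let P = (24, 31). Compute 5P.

(10, 20)

Double-and-add on 5 = (101)₂. Start with P = (24, 31) for the leading 1-bit.
double: tangent at (24, 31): λ = (3·24² + 29)/(2·31) ≡ 35/21. 21⁻¹ ≡ 2 (mod 41) since 21·2 = 42 ≡ 1, so λ ≡ 35·2 ≡ 29.
  x = λ² - 24 - 24 = 841 - 48 ≡ 14; y = λ·(24 - 14) - 31 ≡ 13. → (14, 13)
double: tangent at (14, 13): λ = (3·14² + 29)/(2·13) ≡ 2/26. 26⁻¹ ≡ 30 (mod 41), so λ ≡ 2·30 ≡ 19.
  x = λ² - 14 - 14 = 361 - 28 ≡ 5; y = λ·(14 - 5) - 13 ≡ 35. → (5, 35)
add P: (5, 35) + (24, 31). λ = (31 - 35)/(24 - 5) ≡ 37/19 mod 41. 19⁻¹ ≡ 13 (mod 41), so λ ≡ 30.
  x = λ² - 5 - 24 = 900 - 29 ≡ 10; y = λ·(5 - 10) - 35 ≡ 20. → (10, 20)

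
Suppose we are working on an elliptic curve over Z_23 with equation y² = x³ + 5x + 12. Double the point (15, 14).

(20, 19)

tangent at (15, 14): λ = (3·15² + 5)/(2·14) ≡ 13/5. 5⁻¹ ≡ 14 (mod 23), so λ ≡ 13·14 ≡ 21.
  x = λ² - 15 - 15 = 441 - 30 ≡ 20; y = λ·(15 - 20) - 14 ≡ 19. → (20, 19)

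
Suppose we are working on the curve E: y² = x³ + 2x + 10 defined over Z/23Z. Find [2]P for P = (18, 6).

(13, 5)

tangent at (18, 6): λ = (3·18² + 2)/(2·6) ≡ 8/12. 12⁻¹ ≡ 2 (mod 23), so λ ≡ 8·2 ≡ 16.
  x = λ² - 18 - 18 = 256 - 36 ≡ 13; y = λ·(18 - 13) - 6 ≡ 5. → (13, 5)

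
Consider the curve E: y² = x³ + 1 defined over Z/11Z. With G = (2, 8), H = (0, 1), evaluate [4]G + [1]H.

(0, 10)

First 4G:
Double-and-add on 4 = (100)₂. Start with G = (2, 8) for the leading 1-bit.
double: tangent at (2, 8): λ = (3·2² + 0)/(2·8) ≡ 1/5. 5⁻¹ ≡ 9 (mod 11), so λ ≡ 1·9 ≡ 9.
  x = λ² - 2 - 2 = 81 - 4 ≡ 0; y = λ·(2 - 0) - 8 ≡ 10. → (0, 10)
double: tangent at (0, 10): λ = (3·0² + 0)/(2·10) ≡ 0/9. 9⁻¹ ≡ 5 (mod 11) since 9·5 = 45 ≡ 1, so λ ≡ 0·5 ≡ 0.
  x = λ² - 0 - 0 = 0 - 0 ≡ 0; y = λ·(0 - 0) - 10 ≡ 1. → (0, 1)
4G = (0, 1).
Finally 4G + H:
tangent at (0, 1): λ = (3·0² + 0)/(2·1) ≡ 0/2. 2⁻¹ ≡ 6 (mod 11) since 2·6 = 12 ≡ 1, so λ ≡ 0·6 ≡ 0.
  x = λ² - 0 - 0 = 0 - 0 ≡ 0; y = λ·(0 - 0) - 1 ≡ 10. → (0, 10)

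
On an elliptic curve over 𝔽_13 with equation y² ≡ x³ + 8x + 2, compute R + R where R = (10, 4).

(3, 12)

tangent at (10, 4): λ = (3·10² + 8)/(2·4) ≡ 9/8. 8⁻¹ ≡ 5 (mod 13), so λ ≡ 9·5 ≡ 6.
  x = λ² - 10 - 10 = 36 - 20 ≡ 3; y = λ·(10 - 3) - 4 ≡ 12. → (3, 12)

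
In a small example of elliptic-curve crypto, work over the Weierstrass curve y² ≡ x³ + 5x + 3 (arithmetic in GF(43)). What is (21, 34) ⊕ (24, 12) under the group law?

(21, 34) + (24, 12). λ = (12 - 34)/(24 - 21) ≡ 21/3 mod 43. 3⁻¹ ≡ 29 (mod 43) since 3·29 = 87 ≡ 1, so λ ≡ 7.
  x = λ² - 21 - 24 = 49 - 45 ≡ 4; y = λ·(21 - 4) - 34 ≡ 42. → (4, 42)

(4, 42)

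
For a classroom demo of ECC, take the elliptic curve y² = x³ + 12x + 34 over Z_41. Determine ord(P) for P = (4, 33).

2P: tangent at (4, 33): λ = (3·4² + 12)/(2·33) ≡ 19/25. 25⁻¹ ≡ 23 (mod 41), so λ ≡ 19·23 ≡ 27.
  x = λ² - 4 - 4 = 729 - 8 ≡ 24; y = λ·(4 - 24) - 33 ≡ 1. → (24, 1)
3P: (24, 1) + (4, 33). λ = (33 - 1)/(4 - 24) ≡ 32/21 mod 41. 21⁻¹ ≡ 2 (mod 41), so λ ≡ 23.
  x = λ² - 24 - 4 = 529 - 28 ≡ 9; y = λ·(24 - 9) - 1 ≡ 16. → (9, 16)
4P: (9, 16) + (4, 33). λ = (33 - 16)/(4 - 9) ≡ 17/36 mod 41. 36⁻¹ ≡ 8 (mod 41), so λ ≡ 13.
  x = λ² - 9 - 4 = 169 - 13 ≡ 33; y = λ·(9 - 33) - 16 ≡ 0. → (33, 0)
5P: (33, 0) + (4, 33). λ = (33 - 0)/(4 - 33) ≡ 33/12 mod 41. 12⁻¹ ≡ 24 (mod 41) since 12·24 = 288 ≡ 1, so λ ≡ 13.
  x = λ² - 33 - 4 = 169 - 37 ≡ 9; y = λ·(33 - 9) - 0 ≡ 25. → (9, 25)
6P: (9, 25) + (4, 33). λ = (33 - 25)/(4 - 9) ≡ 8/36 mod 41. 36⁻¹ ≡ 8 (mod 41) since 36·8 = 288 ≡ 1, so λ ≡ 23.
  x = λ² - 9 - 4 = 529 - 13 ≡ 24; y = λ·(9 - 24) - 25 ≡ 40. → (24, 40)
7P: (24, 40) + (4, 33). λ = (33 - 40)/(4 - 24) ≡ 34/21 mod 41. 21⁻¹ ≡ 2 (mod 41) since 21·2 = 42 ≡ 1, so λ ≡ 27.
  x = λ² - 24 - 4 = 729 - 28 ≡ 4; y = λ·(24 - 4) - 40 ≡ 8. → (4, 8)
8P: (4, 8) + (4, 33): same x and y₁ ≡ -y₂, so the sum is O.
8P = O, so the order is 8.

8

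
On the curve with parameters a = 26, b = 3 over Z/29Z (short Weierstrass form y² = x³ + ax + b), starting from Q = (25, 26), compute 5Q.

Double-and-add on 5 = (101)₂. Start with Q = (25, 26) for the leading 1-bit.
double: tangent at (25, 26): λ = (3·25² + 26)/(2·26) ≡ 16/23. 23⁻¹ ≡ 24 (mod 29), so λ ≡ 16·24 ≡ 7.
  x = λ² - 25 - 25 = 49 - 50 ≡ 28; y = λ·(25 - 28) - 26 ≡ 11. → (28, 11)
double: tangent at (28, 11): λ = (3·28² + 26)/(2·11) ≡ 0/22. 22⁻¹ ≡ 4 (mod 29) since 22·4 = 88 ≡ 1, so λ ≡ 0·4 ≡ 0.
  x = λ² - 28 - 28 = 0 - 56 ≡ 2; y = λ·(28 - 2) - 11 ≡ 18. → (2, 18)
add Q: (2, 18) + (25, 26). λ = (26 - 18)/(25 - 2) ≡ 8/23 mod 29. 23⁻¹ ≡ 24 (mod 29) since 23·24 = 552 ≡ 1, so λ ≡ 18.
  x = λ² - 2 - 25 = 324 - 27 ≡ 7; y = λ·(2 - 7) - 18 ≡ 8. → (7, 8)

(7, 8)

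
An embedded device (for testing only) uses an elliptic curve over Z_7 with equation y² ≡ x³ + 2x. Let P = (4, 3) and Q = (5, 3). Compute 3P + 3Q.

First 3P:
Repeated addition: build up to 3P.
2P: tangent at (4, 3): λ = (3·4² + 2)/(2·3) ≡ 1/6. 6⁻¹ ≡ 6 (mod 7), so λ ≡ 1·6 ≡ 6.
  x = λ² - 4 - 4 = 36 - 8 ≡ 0; y = λ·(4 - 0) - 3 ≡ 0. → (0, 0)
3P: (0, 0) + (4, 3). λ = (3 - 0)/(4 - 0) ≡ 3/4 mod 7. 4⁻¹ ≡ 2 (mod 7) since 4·2 = 8 ≡ 1, so λ ≡ 6.
  x = λ² - 0 - 4 = 36 - 4 ≡ 4; y = λ·(0 - 4) - 0 ≡ 4. → (4, 4)
3P = (4, 4).
Next 3Q:
Repeated addition: build up to 3Q.
2Q: tangent at (5, 3): λ = (3·5² + 2)/(2·3) ≡ 0/6. 6⁻¹ ≡ 6 (mod 7), so λ ≡ 0·6 ≡ 0.
  x = λ² - 5 - 5 = 0 - 10 ≡ 4; y = λ·(5 - 4) - 3 ≡ 4. → (4, 4)
3Q: (4, 4) + (5, 3). λ = (3 - 4)/(5 - 4) ≡ 6/1 mod 7. 1⁻¹ ≡ 1 (mod 7) since 1·1 = 1 ≡ 1, so λ ≡ 6.
  x = λ² - 4 - 5 = 36 - 9 ≡ 6; y = λ·(4 - 6) - 4 ≡ 5. → (6, 5)
3Q = (6, 5).
Finally 3P + 3Q:
(4, 4) + (6, 5). λ = (5 - 4)/(6 - 4) ≡ 1/2 mod 7. 2⁻¹ ≡ 4 (mod 7), so λ ≡ 4.
  x = λ² - 4 - 6 = 16 - 10 ≡ 6; y = λ·(4 - 6) - 4 ≡ 2. → (6, 2)

(6, 2)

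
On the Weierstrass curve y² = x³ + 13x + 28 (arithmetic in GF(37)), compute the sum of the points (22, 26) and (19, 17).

(22, 26) + (19, 17). λ = (17 - 26)/(19 - 22) ≡ 28/34 mod 37. 34⁻¹ ≡ 12 (mod 37), so λ ≡ 3.
  x = λ² - 22 - 19 = 9 - 41 ≡ 5; y = λ·(22 - 5) - 26 ≡ 25. → (5, 25)

(5, 25)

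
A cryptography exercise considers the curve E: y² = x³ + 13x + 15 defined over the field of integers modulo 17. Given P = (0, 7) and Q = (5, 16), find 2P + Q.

(16, 16)

First 2P:
Repeated addition: build up to 2P.
2P: tangent at (0, 7): λ = (3·0² + 13)/(2·7) ≡ 13/14. 14⁻¹ ≡ 11 (mod 17) since 14·11 = 154 ≡ 1, so λ ≡ 13·11 ≡ 7.
  x = λ² - 0 - 0 = 49 - 0 ≡ 15; y = λ·(0 - 15) - 7 ≡ 7. → (15, 7)
2P = (15, 7).
Finally 2P + Q:
(15, 7) + (5, 16). λ = (16 - 7)/(5 - 15) ≡ 9/7 mod 17. 7⁻¹ ≡ 5 (mod 17) since 7·5 = 35 ≡ 1, so λ ≡ 11.
  x = λ² - 15 - 5 = 121 - 20 ≡ 16; y = λ·(15 - 16) - 7 ≡ 16. → (16, 16)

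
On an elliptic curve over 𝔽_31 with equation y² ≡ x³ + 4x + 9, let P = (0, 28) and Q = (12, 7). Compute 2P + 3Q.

(22, 22)

First 2P:
Repeated addition: build up to 2P.
2P: tangent at (0, 28): λ = (3·0² + 4)/(2·28) ≡ 4/25. 25⁻¹ ≡ 5 (mod 31) since 25·5 = 125 ≡ 1, so λ ≡ 4·5 ≡ 20.
  x = λ² - 0 - 0 = 400 - 0 ≡ 28; y = λ·(0 - 28) - 28 ≡ 1. → (28, 1)
2P = (28, 1).
Next 3Q:
Repeated addition: build up to 3Q.
2Q: tangent at (12, 7): λ = (3·12² + 4)/(2·7) ≡ 2/14. 14⁻¹ ≡ 20 (mod 31), so λ ≡ 2·20 ≡ 9.
  x = λ² - 12 - 12 = 81 - 24 ≡ 26; y = λ·(12 - 26) - 7 ≡ 22. → (26, 22)
3Q: (26, 22) + (12, 7). λ = (7 - 22)/(12 - 26) ≡ 16/17 mod 31. 17⁻¹ ≡ 11 (mod 31) since 17·11 = 187 ≡ 1, so λ ≡ 21.
  x = λ² - 26 - 12 = 441 - 38 ≡ 0; y = λ·(26 - 0) - 22 ≡ 28. → (0, 28)
3Q = (0, 28).
Finally 2P + 3Q:
(28, 1) + (0, 28). λ = (28 - 1)/(0 - 28) ≡ 27/3 mod 31. 3⁻¹ ≡ 21 (mod 31) since 3·21 = 63 ≡ 1, so λ ≡ 9.
  x = λ² - 28 - 0 = 81 - 28 ≡ 22; y = λ·(28 - 22) - 1 ≡ 22. → (22, 22)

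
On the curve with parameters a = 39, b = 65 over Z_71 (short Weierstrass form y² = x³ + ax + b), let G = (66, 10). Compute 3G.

Repeated addition: build up to 3G.
2G: tangent at (66, 10): λ = (3·66² + 39)/(2·10) ≡ 43/20. 20⁻¹ ≡ 32 (mod 71), so λ ≡ 43·32 ≡ 27.
  x = λ² - 66 - 66 = 729 - 132 ≡ 29; y = λ·(66 - 29) - 10 ≡ 66. → (29, 66)
3G: (29, 66) + (66, 10). λ = (10 - 66)/(66 - 29) ≡ 15/37 mod 71. 37⁻¹ ≡ 48 (mod 71) since 37·48 = 1776 ≡ 1, so λ ≡ 10.
  x = λ² - 29 - 66 = 100 - 95 ≡ 5; y = λ·(29 - 5) - 66 ≡ 32. → (5, 32)

(5, 32)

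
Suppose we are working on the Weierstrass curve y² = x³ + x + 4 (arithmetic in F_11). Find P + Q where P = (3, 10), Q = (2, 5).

(3, 10) + (2, 5). λ = (5 - 10)/(2 - 3) ≡ 6/10 mod 11. 10⁻¹ ≡ 10 (mod 11), so λ ≡ 5.
  x = λ² - 3 - 2 = 25 - 5 ≡ 9; y = λ·(3 - 9) - 10 ≡ 4. → (9, 4)

(9, 4)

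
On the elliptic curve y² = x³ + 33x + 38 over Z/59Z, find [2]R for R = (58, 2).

(24, 9)

tangent at (58, 2): λ = (3·58² + 33)/(2·2) ≡ 36/4. 4⁻¹ ≡ 15 (mod 59), so λ ≡ 36·15 ≡ 9.
  x = λ² - 58 - 58 = 81 - 116 ≡ 24; y = λ·(58 - 24) - 2 ≡ 9. → (24, 9)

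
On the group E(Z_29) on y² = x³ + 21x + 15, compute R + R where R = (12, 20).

tangent at (12, 20): λ = (3·12² + 21)/(2·20) ≡ 18/11. 11⁻¹ ≡ 8 (mod 29), so λ ≡ 18·8 ≡ 28.
  x = λ² - 12 - 12 = 784 - 24 ≡ 6; y = λ·(12 - 6) - 20 ≡ 3. → (6, 3)

(6, 3)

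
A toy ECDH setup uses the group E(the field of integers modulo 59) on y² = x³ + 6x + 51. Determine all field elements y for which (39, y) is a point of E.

none

x³ + 6x + 51 = 59604 ≡ 14 (mod 59).
14 is a non-residue mod 59; no y exists.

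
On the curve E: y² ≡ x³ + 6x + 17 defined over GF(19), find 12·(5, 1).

(17, 15)

Write Q = (5, 1).
Repeated addition: build up to 12Q.
2Q: tangent at (5, 1): λ = (3·5² + 6)/(2·1) ≡ 5/2. 2⁻¹ ≡ 10 (mod 19), so λ ≡ 5·10 ≡ 12.
  x = λ² - 5 - 5 = 144 - 10 ≡ 1; y = λ·(5 - 1) - 1 ≡ 9. → (1, 9)
3Q: (1, 9) + (5, 1). λ = (1 - 9)/(5 - 1) ≡ 11/4 mod 19. 4⁻¹ ≡ 5 (mod 19) since 4·5 = 20 ≡ 1, so λ ≡ 17.
  x = λ² - 1 - 5 = 289 - 6 ≡ 17; y = λ·(1 - 17) - 9 ≡ 4. → (17, 4)
4Q: (17, 4) + (5, 1). λ = (1 - 4)/(5 - 17) ≡ 16/7 mod 19. 7⁻¹ ≡ 11 (mod 19), so λ ≡ 5.
  x = λ² - 17 - 5 = 25 - 22 ≡ 3; y = λ·(17 - 3) - 4 ≡ 9. → (3, 9)
5Q: (3, 9) + (5, 1). λ = (1 - 9)/(5 - 3) ≡ 11/2 mod 19. 2⁻¹ ≡ 10 (mod 19) since 2·10 = 20 ≡ 1, so λ ≡ 15.
  x = λ² - 3 - 5 = 225 - 8 ≡ 8; y = λ·(3 - 8) - 9 ≡ 11. → (8, 11)
6Q: (8, 11) + (5, 1). λ = (1 - 11)/(5 - 8) ≡ 9/16 mod 19. 16⁻¹ ≡ 6 (mod 19) since 16·6 = 96 ≡ 1, so λ ≡ 16.
  x = λ² - 8 - 5 = 256 - 13 ≡ 15; y = λ·(8 - 15) - 11 ≡ 10. → (15, 10)
7Q: (15, 10) + (5, 1). λ = (1 - 10)/(5 - 15) ≡ 10/9 mod 19. 9⁻¹ ≡ 17 (mod 19), so λ ≡ 18.
  x = λ² - 15 - 5 = 324 - 20 ≡ 0; y = λ·(15 - 0) - 10 ≡ 13. → (0, 13)
8Q: (0, 13) + (5, 1). λ = (1 - 13)/(5 - 0) ≡ 7/5 mod 19. 5⁻¹ ≡ 4 (mod 19) since 5·4 = 20 ≡ 1, so λ ≡ 9.
  x = λ² - 0 - 5 = 81 - 5 ≡ 0; y = λ·(0 - 0) - 13 ≡ 6. → (0, 6)
9Q: (0, 6) + (5, 1). λ = (1 - 6)/(5 - 0) ≡ 14/5 mod 19. 5⁻¹ ≡ 4 (mod 19) since 5·4 = 20 ≡ 1, so λ ≡ 18.
  x = λ² - 0 - 5 = 324 - 5 ≡ 15; y = λ·(0 - 15) - 6 ≡ 9. → (15, 9)
10Q: (15, 9) + (5, 1). λ = (1 - 9)/(5 - 15) ≡ 11/9 mod 19. 9⁻¹ ≡ 17 (mod 19), so λ ≡ 16.
  x = λ² - 15 - 5 = 256 - 20 ≡ 8; y = λ·(15 - 8) - 9 ≡ 8. → (8, 8)
11Q: (8, 8) + (5, 1). λ = (1 - 8)/(5 - 8) ≡ 12/16 mod 19. 16⁻¹ ≡ 6 (mod 19) since 16·6 = 96 ≡ 1, so λ ≡ 15.
  x = λ² - 8 - 5 = 225 - 13 ≡ 3; y = λ·(8 - 3) - 8 ≡ 10. → (3, 10)
12Q: (3, 10) + (5, 1). λ = (1 - 10)/(5 - 3) ≡ 10/2 mod 19. 2⁻¹ ≡ 10 (mod 19) since 2·10 = 20 ≡ 1, so λ ≡ 5.
  x = λ² - 3 - 5 = 25 - 8 ≡ 17; y = λ·(3 - 17) - 10 ≡ 15. → (17, 15)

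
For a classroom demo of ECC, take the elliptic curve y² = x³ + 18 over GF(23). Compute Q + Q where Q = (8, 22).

tangent at (8, 22): λ = (3·8² + 0)/(2·22) ≡ 8/21. 21⁻¹ ≡ 11 (mod 23), so λ ≡ 8·11 ≡ 19.
  x = λ² - 8 - 8 = 361 - 16 ≡ 0; y = λ·(8 - 0) - 22 ≡ 15. → (0, 15)

(0, 15)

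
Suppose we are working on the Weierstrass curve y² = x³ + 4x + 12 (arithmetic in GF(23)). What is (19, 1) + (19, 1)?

tangent at (19, 1): λ = (3·19² + 4)/(2·1) ≡ 6/2. 2⁻¹ ≡ 12 (mod 23), so λ ≡ 6·12 ≡ 3.
  x = λ² - 19 - 19 = 9 - 38 ≡ 17; y = λ·(19 - 17) - 1 ≡ 5. → (17, 5)

(17, 5)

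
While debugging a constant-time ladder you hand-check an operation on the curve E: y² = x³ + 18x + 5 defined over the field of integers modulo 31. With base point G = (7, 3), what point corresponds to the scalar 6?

Double-and-add on 6 = (110)₂. Start with G = (7, 3) for the leading 1-bit.
double: tangent at (7, 3): λ = (3·7² + 18)/(2·3) ≡ 10/6. 6⁻¹ ≡ 26 (mod 31) since 6·26 = 156 ≡ 1, so λ ≡ 10·26 ≡ 12.
  x = λ² - 7 - 7 = 144 - 14 ≡ 6; y = λ·(7 - 6) - 3 ≡ 9. → (6, 9)
add G: (6, 9) + (7, 3). λ = (3 - 9)/(7 - 6) ≡ 25/1 mod 31. 1⁻¹ ≡ 1 (mod 31) since 1·1 = 1 ≡ 1, so λ ≡ 25.
  x = λ² - 6 - 7 = 625 - 13 ≡ 23; y = λ·(6 - 23) - 9 ≡ 0. → (23, 0)
double: (23, 0) + (23, 0): same x and y₁ ≡ -y₂, so the sum is 𝒪.

O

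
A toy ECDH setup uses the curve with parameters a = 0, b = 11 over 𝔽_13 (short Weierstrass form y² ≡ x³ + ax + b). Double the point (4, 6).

tangent at (4, 6): λ = (3·4² + 0)/(2·6) ≡ 9/12. 12⁻¹ ≡ 12 (mod 13) since 12·12 = 144 ≡ 1, so λ ≡ 9·12 ≡ 4.
  x = λ² - 4 - 4 = 16 - 8 ≡ 8; y = λ·(4 - 8) - 6 ≡ 4. → (8, 4)

(8, 4)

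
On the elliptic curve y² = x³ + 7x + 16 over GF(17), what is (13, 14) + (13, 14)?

tangent at (13, 14): λ = (3·13² + 7)/(2·14) ≡ 4/11. 11⁻¹ ≡ 14 (mod 17) since 11·14 = 154 ≡ 1, so λ ≡ 4·14 ≡ 5.
  x = λ² - 13 - 13 = 25 - 26 ≡ 16; y = λ·(13 - 16) - 14 ≡ 5. → (16, 5)

(16, 5)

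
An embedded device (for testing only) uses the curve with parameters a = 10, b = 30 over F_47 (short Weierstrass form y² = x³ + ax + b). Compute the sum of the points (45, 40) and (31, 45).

(45, 40) + (31, 45). λ = (45 - 40)/(31 - 45) ≡ 5/33 mod 47. 33⁻¹ ≡ 10 (mod 47) since 33·10 = 330 ≡ 1, so λ ≡ 3.
  x = λ² - 45 - 31 = 9 - 76 ≡ 27; y = λ·(45 - 27) - 40 ≡ 14. → (27, 14)

(27, 14)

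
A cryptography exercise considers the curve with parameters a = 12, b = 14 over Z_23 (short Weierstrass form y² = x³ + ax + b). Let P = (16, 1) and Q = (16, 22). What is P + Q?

O

The two points share x = 16 and their y-coordinates satisfy 1 + 22 ≡ 0 (mod 23), so they are inverses. Their sum is ∞.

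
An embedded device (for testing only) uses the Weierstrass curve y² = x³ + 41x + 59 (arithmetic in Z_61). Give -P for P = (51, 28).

(51, 33)

-(51, 28) = (51, -28 mod 61) = (51, 33).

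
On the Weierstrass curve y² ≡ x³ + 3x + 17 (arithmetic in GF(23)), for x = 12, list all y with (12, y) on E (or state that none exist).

x³ + 3x + 17 = 1781 ≡ 10 (mod 23).
10 is a non-residue mod 23; no y exists.

none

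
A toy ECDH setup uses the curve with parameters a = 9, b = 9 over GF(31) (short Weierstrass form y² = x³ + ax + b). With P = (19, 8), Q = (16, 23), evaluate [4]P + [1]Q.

(25, 7)

First 4P:
Double-and-add on 4 = (100)₂. Start with P = (19, 8) for the leading 1-bit.
double: tangent at (19, 8): λ = (3·19² + 9)/(2·8) ≡ 7/16. 16⁻¹ ≡ 2 (mod 31) since 16·2 = 32 ≡ 1, so λ ≡ 7·2 ≡ 14.
  x = λ² - 19 - 19 = 196 - 38 ≡ 3; y = λ·(19 - 3) - 8 ≡ 30. → (3, 30)
double: tangent at (3, 30): λ = (3·3² + 9)/(2·30) ≡ 5/29. 29⁻¹ ≡ 15 (mod 31), so λ ≡ 5·15 ≡ 13.
  x = λ² - 3 - 3 = 169 - 6 ≡ 8; y = λ·(3 - 8) - 30 ≡ 29. → (8, 29)
4P = (8, 29).
Finally 4P + Q:
(8, 29) + (16, 23). λ = (23 - 29)/(16 - 8) ≡ 25/8 mod 31. 8⁻¹ ≡ 4 (mod 31), so λ ≡ 7.
  x = λ² - 8 - 16 = 49 - 24 ≡ 25; y = λ·(8 - 25) - 29 ≡ 7. → (25, 7)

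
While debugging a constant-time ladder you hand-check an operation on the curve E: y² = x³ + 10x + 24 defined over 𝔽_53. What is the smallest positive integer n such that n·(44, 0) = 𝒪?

2P: (44, 0) + (44, 0): same x and y₁ ≡ -y₂, so the sum is 𝒪.
2P = 𝒪, so the order is 2.

2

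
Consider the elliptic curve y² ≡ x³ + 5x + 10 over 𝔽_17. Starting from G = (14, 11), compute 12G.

Double-and-add on 12 = (1100)₂. Start with G = (14, 11) for the leading 1-bit.
double: tangent at (14, 11): λ = (3·14² + 5)/(2·11) ≡ 15/5. 5⁻¹ ≡ 7 (mod 17), so λ ≡ 15·7 ≡ 3.
  x = λ² - 14 - 14 = 9 - 28 ≡ 15; y = λ·(14 - 15) - 11 ≡ 3. → (15, 3)
add G: (15, 3) + (14, 11). λ = (11 - 3)/(14 - 15) ≡ 8/16 mod 17. 16⁻¹ ≡ 16 (mod 17), so λ ≡ 9.
  x = λ² - 15 - 14 = 81 - 29 ≡ 1; y = λ·(15 - 1) - 3 ≡ 4. → (1, 4)
double: tangent at (1, 4): λ = (3·1² + 5)/(2·4) ≡ 8/8. 8⁻¹ ≡ 15 (mod 17), so λ ≡ 8·15 ≡ 1.
  x = λ² - 1 - 1 = 1 - 2 ≡ 16; y = λ·(1 - 16) - 4 ≡ 15. → (16, 15)
double: tangent at (16, 15): λ = (3·16² + 5)/(2·15) ≡ 8/13. 13⁻¹ ≡ 4 (mod 17), so λ ≡ 8·4 ≡ 15.
  x = λ² - 16 - 16 = 225 - 32 ≡ 6; y = λ·(16 - 6) - 15 ≡ 16. → (6, 16)

(6, 16)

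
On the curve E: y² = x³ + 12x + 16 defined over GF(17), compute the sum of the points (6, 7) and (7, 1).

(6, 10)

(6, 7) + (7, 1). λ = (1 - 7)/(7 - 6) ≡ 11/1 mod 17. 1⁻¹ ≡ 1 (mod 17) since 1·1 = 1 ≡ 1, so λ ≡ 11.
  x = λ² - 6 - 7 = 121 - 13 ≡ 6; y = λ·(6 - 6) - 7 ≡ 10. → (6, 10)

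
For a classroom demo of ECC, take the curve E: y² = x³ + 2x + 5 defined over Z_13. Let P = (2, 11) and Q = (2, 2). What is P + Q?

O

The two points share x = 2 and their y-coordinates satisfy 11 + 2 ≡ 0 (mod 13), so they are inverses. Their sum is O.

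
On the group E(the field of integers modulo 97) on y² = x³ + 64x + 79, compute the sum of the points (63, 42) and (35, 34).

(63, 42) + (35, 34). λ = (34 - 42)/(35 - 63) ≡ 89/69 mod 97. 69⁻¹ ≡ 45 (mod 97) since 69·45 = 3105 ≡ 1, so λ ≡ 28.
  x = λ² - 63 - 35 = 784 - 98 ≡ 7; y = λ·(63 - 7) - 42 ≡ 71. → (7, 71)

(7, 71)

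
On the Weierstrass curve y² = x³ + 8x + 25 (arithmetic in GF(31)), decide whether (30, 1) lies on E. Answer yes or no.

no

y² = 1² ≡ 1; x³ + 8x + 25 = 27265 ≡ 16 (mod 31). 1 ≠ 16.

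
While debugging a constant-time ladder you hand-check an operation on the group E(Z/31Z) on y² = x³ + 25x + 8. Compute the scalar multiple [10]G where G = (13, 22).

Repeated addition: build up to 10G.
2G: tangent at (13, 22): λ = (3·13² + 25)/(2·22) ≡ 5/13. 13⁻¹ ≡ 12 (mod 31) since 13·12 = 156 ≡ 1, so λ ≡ 5·12 ≡ 29.
  x = λ² - 13 - 13 = 841 - 26 ≡ 9; y = λ·(13 - 9) - 22 ≡ 1. → (9, 1)
3G: (9, 1) + (13, 22). λ = (22 - 1)/(13 - 9) ≡ 21/4 mod 31. 4⁻¹ ≡ 8 (mod 31), so λ ≡ 13.
  x = λ² - 9 - 13 = 169 - 22 ≡ 23; y = λ·(9 - 23) - 1 ≡ 3. → (23, 3)
4G: (23, 3) + (13, 22). λ = (22 - 3)/(13 - 23) ≡ 19/21 mod 31. 21⁻¹ ≡ 3 (mod 31), so λ ≡ 26.
  x = λ² - 23 - 13 = 676 - 36 ≡ 20; y = λ·(23 - 20) - 3 ≡ 13. → (20, 13)
5G: (20, 13) + (13, 22). λ = (22 - 13)/(13 - 20) ≡ 9/24 mod 31. 24⁻¹ ≡ 22 (mod 31), so λ ≡ 12.
  x = λ² - 20 - 13 = 144 - 33 ≡ 18; y = λ·(20 - 18) - 13 ≡ 11. → (18, 11)
6G: (18, 11) + (13, 22). λ = (22 - 11)/(13 - 18) ≡ 11/26 mod 31. 26⁻¹ ≡ 6 (mod 31) since 26·6 = 156 ≡ 1, so λ ≡ 4.
  x = λ² - 18 - 13 = 16 - 31 ≡ 16; y = λ·(18 - 16) - 11 ≡ 28. → (16, 28)
7G: (16, 28) + (13, 22). λ = (22 - 28)/(13 - 16) ≡ 25/28 mod 31. 28⁻¹ ≡ 10 (mod 31), so λ ≡ 2.
  x = λ² - 16 - 13 = 4 - 29 ≡ 6; y = λ·(16 - 6) - 28 ≡ 23. → (6, 23)
8G: (6, 23) + (13, 22). λ = (22 - 23)/(13 - 6) ≡ 30/7 mod 31. 7⁻¹ ≡ 9 (mod 31) since 7·9 = 63 ≡ 1, so λ ≡ 22.
  x = λ² - 6 - 13 = 484 - 19 ≡ 0; y = λ·(6 - 0) - 23 ≡ 16. → (0, 16)
9G: (0, 16) + (13, 22). λ = (22 - 16)/(13 - 0) ≡ 6/13 mod 31. 13⁻¹ ≡ 12 (mod 31) since 13·12 = 156 ≡ 1, so λ ≡ 10.
  x = λ² - 0 - 13 = 100 - 13 ≡ 25; y = λ·(0 - 25) - 16 ≡ 13. → (25, 13)
10G: (25, 13) + (13, 22). λ = (22 - 13)/(13 - 25) ≡ 9/19 mod 31. 19⁻¹ ≡ 18 (mod 31), so λ ≡ 7.
  x = λ² - 25 - 13 = 49 - 38 ≡ 11; y = λ·(25 - 11) - 13 ≡ 23. → (11, 23)

(11, 23)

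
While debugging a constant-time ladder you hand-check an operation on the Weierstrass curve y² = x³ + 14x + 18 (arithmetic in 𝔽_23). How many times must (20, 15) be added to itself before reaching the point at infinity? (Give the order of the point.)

10

2P: tangent at (20, 15): λ = (3·20² + 14)/(2·15) ≡ 18/7. 7⁻¹ ≡ 10 (mod 23), so λ ≡ 18·10 ≡ 19.
  x = λ² - 20 - 20 = 361 - 40 ≡ 22; y = λ·(20 - 22) - 15 ≡ 16. → (22, 16)
3P: (22, 16) + (20, 15). λ = (15 - 16)/(20 - 22) ≡ 22/21 mod 23. 21⁻¹ ≡ 11 (mod 23) since 21·11 = 231 ≡ 1, so λ ≡ 12.
  x = λ² - 22 - 20 = 144 - 42 ≡ 10; y = λ·(22 - 10) - 16 ≡ 13. → (10, 13)
4P: (10, 13) + (20, 15). λ = (15 - 13)/(20 - 10) ≡ 2/10 mod 23. 10⁻¹ ≡ 7 (mod 23), so λ ≡ 14.
  x = λ² - 10 - 20 = 196 - 30 ≡ 5; y = λ·(10 - 5) - 13 ≡ 11. → (5, 11)
5P: (5, 11) + (20, 15). λ = (15 - 11)/(20 - 5) ≡ 4/15 mod 23. 15⁻¹ ≡ 20 (mod 23), so λ ≡ 11.
  x = λ² - 5 - 20 = 121 - 25 ≡ 4; y = λ·(5 - 4) - 11 ≡ 0. → (4, 0)
6P: (4, 0) + (20, 15). λ = (15 - 0)/(20 - 4) ≡ 15/16 mod 23. 16⁻¹ ≡ 13 (mod 23) since 16·13 = 208 ≡ 1, so λ ≡ 11.
  x = λ² - 4 - 20 = 121 - 24 ≡ 5; y = λ·(4 - 5) - 0 ≡ 12. → (5, 12)
7P: (5, 12) + (20, 15). λ = (15 - 12)/(20 - 5) ≡ 3/15 mod 23. 15⁻¹ ≡ 20 (mod 23), so λ ≡ 14.
  x = λ² - 5 - 20 = 196 - 25 ≡ 10; y = λ·(5 - 10) - 12 ≡ 10. → (10, 10)
8P: (10, 10) + (20, 15). λ = (15 - 10)/(20 - 10) ≡ 5/10 mod 23. 10⁻¹ ≡ 7 (mod 23) since 10·7 = 70 ≡ 1, so λ ≡ 12.
  x = λ² - 10 - 20 = 144 - 30 ≡ 22; y = λ·(10 - 22) - 10 ≡ 7. → (22, 7)
9P: (22, 7) + (20, 15). λ = (15 - 7)/(20 - 22) ≡ 8/21 mod 23. 21⁻¹ ≡ 11 (mod 23), so λ ≡ 19.
  x = λ² - 22 - 20 = 361 - 42 ≡ 20; y = λ·(22 - 20) - 7 ≡ 8. → (20, 8)
10P: (20, 8) + (20, 15): same x and y₁ ≡ -y₂, so the sum is the point at infinity.
10P = the point at infinity, so the order is 10.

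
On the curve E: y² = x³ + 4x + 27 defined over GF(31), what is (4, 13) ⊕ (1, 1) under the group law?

(11, 21)

(4, 13) + (1, 1). λ = (1 - 13)/(1 - 4) ≡ 19/28 mod 31. 28⁻¹ ≡ 10 (mod 31) since 28·10 = 280 ≡ 1, so λ ≡ 4.
  x = λ² - 4 - 1 = 16 - 5 ≡ 11; y = λ·(4 - 11) - 13 ≡ 21. → (11, 21)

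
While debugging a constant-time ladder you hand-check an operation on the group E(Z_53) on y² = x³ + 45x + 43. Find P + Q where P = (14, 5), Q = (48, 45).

(14, 5) + (48, 45). λ = (45 - 5)/(48 - 14) ≡ 40/34 mod 53. 34⁻¹ ≡ 39 (mod 53) since 34·39 = 1326 ≡ 1, so λ ≡ 23.
  x = λ² - 14 - 48 = 529 - 62 ≡ 43; y = λ·(14 - 43) - 5 ≡ 17. → (43, 17)

(43, 17)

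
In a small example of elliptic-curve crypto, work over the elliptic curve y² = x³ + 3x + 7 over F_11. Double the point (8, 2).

tangent at (8, 2): λ = (3·8² + 3)/(2·2) ≡ 8/4. 4⁻¹ ≡ 3 (mod 11) since 4·3 = 12 ≡ 1, so λ ≡ 8·3 ≡ 2.
  x = λ² - 8 - 8 = 4 - 16 ≡ 10; y = λ·(8 - 10) - 2 ≡ 5. → (10, 5)

(10, 5)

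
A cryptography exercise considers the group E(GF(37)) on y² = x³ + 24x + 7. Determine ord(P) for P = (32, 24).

2P: tangent at (32, 24): λ = (3·32² + 24)/(2·24) ≡ 25/11. 11⁻¹ ≡ 27 (mod 37), so λ ≡ 25·27 ≡ 9.
  x = λ² - 32 - 32 = 81 - 64 ≡ 17; y = λ·(32 - 17) - 24 ≡ 0. → (17, 0)
3P: (17, 0) + (32, 24). λ = (24 - 0)/(32 - 17) ≡ 24/15 mod 37. 15⁻¹ ≡ 5 (mod 37), so λ ≡ 9.
  x = λ² - 17 - 32 = 81 - 49 ≡ 32; y = λ·(17 - 32) - 0 ≡ 13. → (32, 13)
4P: (32, 13) + (32, 24): same x and y₁ ≡ -y₂, so the sum is O.
4P = O, so the order is 4.

4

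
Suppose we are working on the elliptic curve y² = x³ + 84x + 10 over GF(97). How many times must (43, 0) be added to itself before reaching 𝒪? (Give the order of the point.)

2P: (43, 0) + (43, 0): same x and y₁ ≡ -y₂, so the sum is 𝒪.
2P = 𝒪, so the order is 2.

2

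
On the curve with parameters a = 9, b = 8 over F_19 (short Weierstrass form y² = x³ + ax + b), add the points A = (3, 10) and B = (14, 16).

(3, 10) + (14, 16). λ = (16 - 10)/(14 - 3) ≡ 6/11 mod 19. 11⁻¹ ≡ 7 (mod 19), so λ ≡ 4.
  x = λ² - 3 - 14 = 16 - 17 ≡ 18; y = λ·(3 - 18) - 10 ≡ 6. → (18, 6)

(18, 6)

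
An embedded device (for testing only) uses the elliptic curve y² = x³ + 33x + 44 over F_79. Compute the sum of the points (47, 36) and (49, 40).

(47, 36) + (49, 40). λ = (40 - 36)/(49 - 47) ≡ 4/2 mod 79. 2⁻¹ ≡ 40 (mod 79), so λ ≡ 2.
  x = λ² - 47 - 49 = 4 - 96 ≡ 66; y = λ·(47 - 66) - 36 ≡ 5. → (66, 5)

(66, 5)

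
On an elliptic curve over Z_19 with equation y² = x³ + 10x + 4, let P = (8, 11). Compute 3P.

(9, 14)

Repeated addition: build up to 3P.
2P: tangent at (8, 11): λ = (3·8² + 10)/(2·11) ≡ 12/3. 3⁻¹ ≡ 13 (mod 19) since 3·13 = 39 ≡ 1, so λ ≡ 12·13 ≡ 4.
  x = λ² - 8 - 8 = 16 - 16 ≡ 0; y = λ·(8 - 0) - 11 ≡ 2. → (0, 2)
3P: (0, 2) + (8, 11). λ = (11 - 2)/(8 - 0) ≡ 9/8 mod 19. 8⁻¹ ≡ 12 (mod 19), so λ ≡ 13.
  x = λ² - 0 - 8 = 169 - 8 ≡ 9; y = λ·(0 - 9) - 2 ≡ 14. → (9, 14)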